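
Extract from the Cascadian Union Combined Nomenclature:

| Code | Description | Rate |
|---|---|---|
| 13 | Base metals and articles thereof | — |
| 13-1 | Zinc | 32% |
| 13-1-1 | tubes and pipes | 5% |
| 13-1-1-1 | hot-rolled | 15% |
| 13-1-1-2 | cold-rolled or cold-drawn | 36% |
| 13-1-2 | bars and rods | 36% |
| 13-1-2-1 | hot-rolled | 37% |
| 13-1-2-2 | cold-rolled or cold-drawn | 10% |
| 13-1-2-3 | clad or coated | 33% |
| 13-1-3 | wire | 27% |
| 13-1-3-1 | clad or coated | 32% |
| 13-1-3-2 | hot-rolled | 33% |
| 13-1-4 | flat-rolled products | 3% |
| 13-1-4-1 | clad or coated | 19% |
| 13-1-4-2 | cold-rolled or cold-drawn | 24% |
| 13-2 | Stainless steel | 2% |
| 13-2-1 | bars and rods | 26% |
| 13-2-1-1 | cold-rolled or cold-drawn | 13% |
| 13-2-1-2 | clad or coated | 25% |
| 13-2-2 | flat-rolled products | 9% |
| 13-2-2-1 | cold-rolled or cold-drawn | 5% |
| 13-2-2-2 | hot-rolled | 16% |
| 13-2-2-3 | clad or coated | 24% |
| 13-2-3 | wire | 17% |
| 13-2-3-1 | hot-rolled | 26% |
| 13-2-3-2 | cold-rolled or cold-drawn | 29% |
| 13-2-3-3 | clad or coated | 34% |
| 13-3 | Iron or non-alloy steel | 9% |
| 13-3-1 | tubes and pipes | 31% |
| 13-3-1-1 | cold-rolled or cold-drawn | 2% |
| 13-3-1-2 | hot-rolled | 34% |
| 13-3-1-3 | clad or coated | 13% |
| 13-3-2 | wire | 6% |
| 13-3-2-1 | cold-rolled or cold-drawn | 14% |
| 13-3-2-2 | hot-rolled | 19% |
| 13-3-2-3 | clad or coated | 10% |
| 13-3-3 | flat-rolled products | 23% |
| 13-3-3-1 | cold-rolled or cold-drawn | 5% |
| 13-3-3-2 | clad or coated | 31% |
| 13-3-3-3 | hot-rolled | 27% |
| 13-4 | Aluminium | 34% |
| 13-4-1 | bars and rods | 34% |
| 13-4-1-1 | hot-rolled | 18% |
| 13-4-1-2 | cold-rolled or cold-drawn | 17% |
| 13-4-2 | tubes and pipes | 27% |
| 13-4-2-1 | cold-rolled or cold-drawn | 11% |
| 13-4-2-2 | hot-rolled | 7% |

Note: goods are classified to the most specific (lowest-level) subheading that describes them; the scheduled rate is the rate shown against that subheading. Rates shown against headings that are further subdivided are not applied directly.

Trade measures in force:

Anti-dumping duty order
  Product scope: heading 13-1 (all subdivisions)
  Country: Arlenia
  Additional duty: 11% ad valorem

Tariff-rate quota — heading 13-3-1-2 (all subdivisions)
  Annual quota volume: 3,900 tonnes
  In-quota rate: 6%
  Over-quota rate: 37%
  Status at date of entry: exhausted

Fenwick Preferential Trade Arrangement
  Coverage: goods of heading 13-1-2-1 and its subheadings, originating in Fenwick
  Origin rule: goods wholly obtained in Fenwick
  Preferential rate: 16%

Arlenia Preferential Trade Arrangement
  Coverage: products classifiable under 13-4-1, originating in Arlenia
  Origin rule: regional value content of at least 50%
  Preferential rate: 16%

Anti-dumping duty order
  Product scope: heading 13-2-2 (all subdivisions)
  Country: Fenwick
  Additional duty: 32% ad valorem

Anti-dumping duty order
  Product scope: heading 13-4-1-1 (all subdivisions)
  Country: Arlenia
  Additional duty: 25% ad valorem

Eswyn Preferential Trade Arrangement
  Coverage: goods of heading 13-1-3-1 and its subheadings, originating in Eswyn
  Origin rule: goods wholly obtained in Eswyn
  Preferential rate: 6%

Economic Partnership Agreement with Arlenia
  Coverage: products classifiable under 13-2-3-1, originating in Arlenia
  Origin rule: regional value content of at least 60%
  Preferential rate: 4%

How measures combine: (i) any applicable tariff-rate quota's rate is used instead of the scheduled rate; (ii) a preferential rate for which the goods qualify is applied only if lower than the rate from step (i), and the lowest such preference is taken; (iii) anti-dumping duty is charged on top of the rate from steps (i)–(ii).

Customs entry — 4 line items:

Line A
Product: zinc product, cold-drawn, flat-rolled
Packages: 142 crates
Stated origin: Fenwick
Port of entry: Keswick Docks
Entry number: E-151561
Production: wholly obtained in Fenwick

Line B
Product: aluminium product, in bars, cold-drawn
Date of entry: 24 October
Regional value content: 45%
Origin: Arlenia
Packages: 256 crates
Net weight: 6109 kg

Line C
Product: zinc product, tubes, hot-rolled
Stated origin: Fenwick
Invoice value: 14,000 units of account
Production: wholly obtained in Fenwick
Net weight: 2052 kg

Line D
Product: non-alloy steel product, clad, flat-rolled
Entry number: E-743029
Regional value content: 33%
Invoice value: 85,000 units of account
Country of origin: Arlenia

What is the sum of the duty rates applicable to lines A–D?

87%

Line A: zinc → 13-1; flat-rolled → 13-1-4; cold-drawn → 13-1-4-2. Scheduled 24%. Fenwick agreement on 13-1-2-1: 13-1-4-2 not covered. → 24%.
Line B: aluminium → 13-4; in bars → 13-4-1; cold-drawn → 13-4-1-2. Scheduled 17%. Arlenia agreement on 13-4-1: RVC < 50%; Arlenia agreement on 13-2-3-1: 13-4-1-2 not covered. → 17%.
Line C: zinc → 13-1; tubes → 13-1-1; hot-rolled → 13-1-1-1. Scheduled 15%. Fenwick agreement on 13-1-2-1: 13-1-1-1 not covered. → 15%.
Line D: non-alloy steel → 13-3; flat-rolled → 13-3-3; clad → 13-3-3-2. Scheduled 31%. Arlenia agreement on 13-4-1: 13-3-3-2 not covered; Arlenia agreement on 13-2-3-1: 13-3-3-2 not covered. → 31%.
Sum: 24% + 17% + 15% + 31% = 87%.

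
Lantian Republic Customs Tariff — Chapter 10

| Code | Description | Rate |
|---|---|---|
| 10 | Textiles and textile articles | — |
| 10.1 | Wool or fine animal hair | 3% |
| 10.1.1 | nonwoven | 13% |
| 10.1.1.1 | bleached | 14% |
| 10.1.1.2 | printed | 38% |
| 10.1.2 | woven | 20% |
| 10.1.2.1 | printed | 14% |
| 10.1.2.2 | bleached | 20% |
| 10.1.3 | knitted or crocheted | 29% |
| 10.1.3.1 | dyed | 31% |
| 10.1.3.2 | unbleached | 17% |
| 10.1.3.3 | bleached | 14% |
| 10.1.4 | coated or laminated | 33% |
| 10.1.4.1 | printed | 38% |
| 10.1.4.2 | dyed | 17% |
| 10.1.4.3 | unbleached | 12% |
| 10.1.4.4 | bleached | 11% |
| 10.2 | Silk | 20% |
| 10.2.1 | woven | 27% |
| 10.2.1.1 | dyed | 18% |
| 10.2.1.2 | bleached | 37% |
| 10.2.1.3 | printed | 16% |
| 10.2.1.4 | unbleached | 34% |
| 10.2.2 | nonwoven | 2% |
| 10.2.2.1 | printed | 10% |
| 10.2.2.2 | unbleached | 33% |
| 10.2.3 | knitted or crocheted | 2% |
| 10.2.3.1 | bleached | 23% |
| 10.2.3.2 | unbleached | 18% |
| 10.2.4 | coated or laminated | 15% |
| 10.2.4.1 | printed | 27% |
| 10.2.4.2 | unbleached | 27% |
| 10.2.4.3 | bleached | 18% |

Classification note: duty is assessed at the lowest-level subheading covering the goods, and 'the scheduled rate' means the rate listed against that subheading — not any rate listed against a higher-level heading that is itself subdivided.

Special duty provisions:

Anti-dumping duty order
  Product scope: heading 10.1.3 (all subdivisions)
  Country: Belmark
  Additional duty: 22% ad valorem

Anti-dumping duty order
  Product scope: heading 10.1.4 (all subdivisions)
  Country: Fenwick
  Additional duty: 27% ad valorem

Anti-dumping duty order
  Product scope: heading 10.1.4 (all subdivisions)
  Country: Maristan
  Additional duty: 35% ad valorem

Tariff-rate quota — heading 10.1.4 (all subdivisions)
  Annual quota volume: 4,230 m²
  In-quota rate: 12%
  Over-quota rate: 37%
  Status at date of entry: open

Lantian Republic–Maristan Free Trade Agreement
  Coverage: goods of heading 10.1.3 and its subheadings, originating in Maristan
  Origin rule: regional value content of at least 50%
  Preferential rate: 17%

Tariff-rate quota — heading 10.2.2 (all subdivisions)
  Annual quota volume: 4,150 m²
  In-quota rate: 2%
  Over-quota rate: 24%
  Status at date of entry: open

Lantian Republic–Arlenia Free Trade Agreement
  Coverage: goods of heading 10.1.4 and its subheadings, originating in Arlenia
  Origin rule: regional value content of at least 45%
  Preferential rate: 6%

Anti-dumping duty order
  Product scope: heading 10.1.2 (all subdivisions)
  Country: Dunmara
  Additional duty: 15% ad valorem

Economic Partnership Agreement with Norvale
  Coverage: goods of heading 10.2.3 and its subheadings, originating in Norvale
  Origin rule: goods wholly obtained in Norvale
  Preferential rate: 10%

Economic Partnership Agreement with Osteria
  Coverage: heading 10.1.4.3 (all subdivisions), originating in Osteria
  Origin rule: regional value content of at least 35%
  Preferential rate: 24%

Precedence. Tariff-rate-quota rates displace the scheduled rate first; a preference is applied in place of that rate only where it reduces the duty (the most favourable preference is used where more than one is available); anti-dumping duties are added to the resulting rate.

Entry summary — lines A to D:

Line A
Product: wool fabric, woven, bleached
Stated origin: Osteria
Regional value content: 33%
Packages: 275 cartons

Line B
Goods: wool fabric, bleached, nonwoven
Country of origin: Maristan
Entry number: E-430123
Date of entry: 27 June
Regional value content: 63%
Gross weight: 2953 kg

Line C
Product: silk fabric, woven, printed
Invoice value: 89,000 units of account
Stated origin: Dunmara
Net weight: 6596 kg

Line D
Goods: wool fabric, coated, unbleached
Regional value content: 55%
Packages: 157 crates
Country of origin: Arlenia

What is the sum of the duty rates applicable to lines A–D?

Line A: wool → 10.1; woven → 10.1.2; bleached → 10.1.2.2. Scheduled 20%. Osteria agreement on 10.1.4.3: 10.1.2.2 not covered. → 20%.
Line B: wool → 10.1; nonwoven → 10.1.1; bleached → 10.1.1.1. Scheduled 14%. Maristan agreement on 10.1.3: 10.1.1.1 not covered. → 14%.
Line C: silk → 10.2; woven → 10.2.1; printed → 10.2.1.3. Scheduled 16%. No special measure applies. → 16%.
Line D: wool → 10.1; coated → 10.1.4; unbleached → 10.1.4.3. Scheduled 12%. quota on 10.1.4 open → in-quota 12%; Arlenia agreement on 10.1.4: RVC ≥ 45% → 6% available; preferential 6%. → 6%.
Sum: 20% + 14% + 16% + 6% = 56%.

56%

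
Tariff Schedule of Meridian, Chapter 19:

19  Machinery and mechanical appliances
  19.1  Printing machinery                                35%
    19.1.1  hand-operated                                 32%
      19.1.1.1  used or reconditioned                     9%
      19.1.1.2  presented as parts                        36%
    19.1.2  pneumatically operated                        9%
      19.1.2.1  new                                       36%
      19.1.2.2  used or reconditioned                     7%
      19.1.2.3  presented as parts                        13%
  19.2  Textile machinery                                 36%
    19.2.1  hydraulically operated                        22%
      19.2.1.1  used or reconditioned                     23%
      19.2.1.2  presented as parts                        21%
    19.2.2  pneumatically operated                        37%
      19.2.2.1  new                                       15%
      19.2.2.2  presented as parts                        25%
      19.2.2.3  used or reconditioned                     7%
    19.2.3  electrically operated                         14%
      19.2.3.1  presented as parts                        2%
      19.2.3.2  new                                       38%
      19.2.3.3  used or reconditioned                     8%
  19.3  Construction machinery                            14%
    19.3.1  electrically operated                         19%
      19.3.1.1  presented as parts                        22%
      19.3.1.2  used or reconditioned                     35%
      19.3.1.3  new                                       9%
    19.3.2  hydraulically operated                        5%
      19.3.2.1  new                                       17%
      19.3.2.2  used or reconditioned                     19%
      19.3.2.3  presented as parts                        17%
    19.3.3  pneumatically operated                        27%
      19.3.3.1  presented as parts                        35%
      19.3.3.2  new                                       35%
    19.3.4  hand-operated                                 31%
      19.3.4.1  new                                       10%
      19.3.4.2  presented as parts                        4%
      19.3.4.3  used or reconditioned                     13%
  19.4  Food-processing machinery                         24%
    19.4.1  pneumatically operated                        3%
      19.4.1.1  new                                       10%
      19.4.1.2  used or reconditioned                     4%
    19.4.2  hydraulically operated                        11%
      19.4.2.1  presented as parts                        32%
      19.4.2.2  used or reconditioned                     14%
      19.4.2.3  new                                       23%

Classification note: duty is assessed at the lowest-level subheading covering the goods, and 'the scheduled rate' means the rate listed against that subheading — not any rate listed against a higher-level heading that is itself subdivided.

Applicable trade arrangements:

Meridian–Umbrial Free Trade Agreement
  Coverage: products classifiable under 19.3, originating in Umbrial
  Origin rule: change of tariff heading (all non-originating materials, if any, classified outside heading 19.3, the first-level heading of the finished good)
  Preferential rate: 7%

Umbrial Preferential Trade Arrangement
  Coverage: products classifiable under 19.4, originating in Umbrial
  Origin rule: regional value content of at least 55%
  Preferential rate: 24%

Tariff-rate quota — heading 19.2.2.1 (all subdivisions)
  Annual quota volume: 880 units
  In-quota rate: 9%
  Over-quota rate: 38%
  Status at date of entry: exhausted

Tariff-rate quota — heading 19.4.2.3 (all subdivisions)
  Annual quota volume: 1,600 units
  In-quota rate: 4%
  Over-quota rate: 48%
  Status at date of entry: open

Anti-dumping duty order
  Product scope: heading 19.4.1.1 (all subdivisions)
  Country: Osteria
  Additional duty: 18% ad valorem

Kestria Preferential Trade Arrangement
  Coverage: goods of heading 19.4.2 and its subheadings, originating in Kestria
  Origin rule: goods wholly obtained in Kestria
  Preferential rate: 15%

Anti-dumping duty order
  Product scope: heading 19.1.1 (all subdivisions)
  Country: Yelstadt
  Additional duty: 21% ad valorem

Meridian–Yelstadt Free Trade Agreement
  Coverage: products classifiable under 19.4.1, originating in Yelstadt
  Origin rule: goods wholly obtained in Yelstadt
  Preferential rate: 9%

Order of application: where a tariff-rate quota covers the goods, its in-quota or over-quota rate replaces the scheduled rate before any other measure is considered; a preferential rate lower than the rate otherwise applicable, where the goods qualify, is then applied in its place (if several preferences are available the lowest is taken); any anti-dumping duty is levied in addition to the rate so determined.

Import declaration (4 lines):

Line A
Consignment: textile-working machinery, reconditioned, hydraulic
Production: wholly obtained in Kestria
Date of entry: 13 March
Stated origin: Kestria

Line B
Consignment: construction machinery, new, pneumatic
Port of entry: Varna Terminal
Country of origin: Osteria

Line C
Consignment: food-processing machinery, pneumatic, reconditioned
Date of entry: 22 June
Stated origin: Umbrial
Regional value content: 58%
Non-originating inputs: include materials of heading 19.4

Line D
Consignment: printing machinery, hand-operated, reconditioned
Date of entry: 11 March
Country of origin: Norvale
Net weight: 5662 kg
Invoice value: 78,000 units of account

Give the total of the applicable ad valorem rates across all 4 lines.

Line A: textile-working → 19.2; hydraulic → 19.2.1; reconditioned → 19.2.1.1. Scheduled 23%. Kestria agreement on 19.4.2: 19.2.1.1 not covered. → 23%.
Line B: construction → 19.3; pneumatic → 19.3.3; new → 19.3.3.2. Scheduled 35%. No special measure applies. → 35%.
Line C: food-processing → 19.4; pneumatic → 19.4.1; reconditioned → 19.4.1.2. Scheduled 4%. Umbrial agreement on 19.3: 19.4.1.2 not covered; Umbrial agreement on 19.4: RVC ≥ 55% → 24% available; preference 24% not lower than 4% → no reduction. → 4%.
Line D: printing → 19.1; hand-operated → 19.1.1; reconditioned → 19.1.1.1. Scheduled 9%. No special measure applies. → 9%.
Sum: 23% + 35% + 4% + 9% = 71%.

71%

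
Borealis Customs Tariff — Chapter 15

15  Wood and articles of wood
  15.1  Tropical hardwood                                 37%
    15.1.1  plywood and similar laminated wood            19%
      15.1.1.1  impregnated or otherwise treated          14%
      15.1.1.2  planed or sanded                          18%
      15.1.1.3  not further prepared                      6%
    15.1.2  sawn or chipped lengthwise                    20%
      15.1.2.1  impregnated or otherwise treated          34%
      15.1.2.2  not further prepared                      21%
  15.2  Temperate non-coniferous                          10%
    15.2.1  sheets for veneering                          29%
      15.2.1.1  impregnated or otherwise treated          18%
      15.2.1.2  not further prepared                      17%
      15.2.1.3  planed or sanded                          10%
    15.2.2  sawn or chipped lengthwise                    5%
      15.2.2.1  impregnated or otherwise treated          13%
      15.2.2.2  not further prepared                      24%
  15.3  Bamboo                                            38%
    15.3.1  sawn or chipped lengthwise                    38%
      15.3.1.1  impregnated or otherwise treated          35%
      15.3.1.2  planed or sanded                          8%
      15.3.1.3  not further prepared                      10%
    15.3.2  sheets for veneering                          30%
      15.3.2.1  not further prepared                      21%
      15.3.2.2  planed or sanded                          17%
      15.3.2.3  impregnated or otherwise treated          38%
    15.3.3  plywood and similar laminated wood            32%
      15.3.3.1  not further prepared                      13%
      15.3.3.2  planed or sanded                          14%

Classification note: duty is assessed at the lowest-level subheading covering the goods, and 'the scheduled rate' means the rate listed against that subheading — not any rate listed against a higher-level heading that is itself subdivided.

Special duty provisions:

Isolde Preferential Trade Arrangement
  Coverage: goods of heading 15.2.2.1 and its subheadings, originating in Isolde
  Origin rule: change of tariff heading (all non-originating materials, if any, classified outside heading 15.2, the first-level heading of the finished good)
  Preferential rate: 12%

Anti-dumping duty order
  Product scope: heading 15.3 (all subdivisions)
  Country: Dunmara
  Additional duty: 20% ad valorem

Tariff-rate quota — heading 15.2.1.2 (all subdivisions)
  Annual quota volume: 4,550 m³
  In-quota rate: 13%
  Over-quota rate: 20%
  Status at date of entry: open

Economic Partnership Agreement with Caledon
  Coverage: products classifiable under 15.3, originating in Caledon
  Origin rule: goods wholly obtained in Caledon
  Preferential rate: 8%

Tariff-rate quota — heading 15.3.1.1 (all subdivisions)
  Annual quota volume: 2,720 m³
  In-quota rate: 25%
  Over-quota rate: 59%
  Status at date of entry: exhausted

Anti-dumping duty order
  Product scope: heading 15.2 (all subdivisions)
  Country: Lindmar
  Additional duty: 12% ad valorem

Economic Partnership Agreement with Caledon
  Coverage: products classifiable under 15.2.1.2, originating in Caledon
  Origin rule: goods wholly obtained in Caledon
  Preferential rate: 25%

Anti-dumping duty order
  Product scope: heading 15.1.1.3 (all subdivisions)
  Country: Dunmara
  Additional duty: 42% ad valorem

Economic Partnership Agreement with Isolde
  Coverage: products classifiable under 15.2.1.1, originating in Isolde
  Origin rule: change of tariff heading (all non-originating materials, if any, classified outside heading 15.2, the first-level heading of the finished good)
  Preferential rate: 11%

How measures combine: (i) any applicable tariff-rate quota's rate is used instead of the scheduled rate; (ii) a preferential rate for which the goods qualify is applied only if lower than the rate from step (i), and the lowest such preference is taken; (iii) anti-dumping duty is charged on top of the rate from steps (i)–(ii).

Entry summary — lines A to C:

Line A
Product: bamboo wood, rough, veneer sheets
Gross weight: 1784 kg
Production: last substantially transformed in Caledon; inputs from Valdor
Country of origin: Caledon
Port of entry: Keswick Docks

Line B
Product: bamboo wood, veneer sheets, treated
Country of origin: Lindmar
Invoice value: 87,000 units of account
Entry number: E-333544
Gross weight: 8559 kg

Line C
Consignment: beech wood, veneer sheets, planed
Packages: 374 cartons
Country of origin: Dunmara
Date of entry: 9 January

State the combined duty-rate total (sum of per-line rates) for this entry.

Line A: bamboo → 15.3; veneer sheets → 15.3.2; rough → 15.3.2.1. Scheduled 21%. Caledon agreement on 15.3: not wholly obtained; Caledon agreement on 15.2.1.2: 15.3.2.1 not covered. → 21%.
Line B: bamboo → 15.3; veneer sheets → 15.3.2; treated → 15.3.2.3. Scheduled 38%. No special measure applies. → 38%.
Line C: beech → 15.2; veneer sheets → 15.2.1; planed → 15.2.1.3. Scheduled 10%. No special measure applies. → 10%.
Sum: 21% + 38% + 10% = 69%.

69%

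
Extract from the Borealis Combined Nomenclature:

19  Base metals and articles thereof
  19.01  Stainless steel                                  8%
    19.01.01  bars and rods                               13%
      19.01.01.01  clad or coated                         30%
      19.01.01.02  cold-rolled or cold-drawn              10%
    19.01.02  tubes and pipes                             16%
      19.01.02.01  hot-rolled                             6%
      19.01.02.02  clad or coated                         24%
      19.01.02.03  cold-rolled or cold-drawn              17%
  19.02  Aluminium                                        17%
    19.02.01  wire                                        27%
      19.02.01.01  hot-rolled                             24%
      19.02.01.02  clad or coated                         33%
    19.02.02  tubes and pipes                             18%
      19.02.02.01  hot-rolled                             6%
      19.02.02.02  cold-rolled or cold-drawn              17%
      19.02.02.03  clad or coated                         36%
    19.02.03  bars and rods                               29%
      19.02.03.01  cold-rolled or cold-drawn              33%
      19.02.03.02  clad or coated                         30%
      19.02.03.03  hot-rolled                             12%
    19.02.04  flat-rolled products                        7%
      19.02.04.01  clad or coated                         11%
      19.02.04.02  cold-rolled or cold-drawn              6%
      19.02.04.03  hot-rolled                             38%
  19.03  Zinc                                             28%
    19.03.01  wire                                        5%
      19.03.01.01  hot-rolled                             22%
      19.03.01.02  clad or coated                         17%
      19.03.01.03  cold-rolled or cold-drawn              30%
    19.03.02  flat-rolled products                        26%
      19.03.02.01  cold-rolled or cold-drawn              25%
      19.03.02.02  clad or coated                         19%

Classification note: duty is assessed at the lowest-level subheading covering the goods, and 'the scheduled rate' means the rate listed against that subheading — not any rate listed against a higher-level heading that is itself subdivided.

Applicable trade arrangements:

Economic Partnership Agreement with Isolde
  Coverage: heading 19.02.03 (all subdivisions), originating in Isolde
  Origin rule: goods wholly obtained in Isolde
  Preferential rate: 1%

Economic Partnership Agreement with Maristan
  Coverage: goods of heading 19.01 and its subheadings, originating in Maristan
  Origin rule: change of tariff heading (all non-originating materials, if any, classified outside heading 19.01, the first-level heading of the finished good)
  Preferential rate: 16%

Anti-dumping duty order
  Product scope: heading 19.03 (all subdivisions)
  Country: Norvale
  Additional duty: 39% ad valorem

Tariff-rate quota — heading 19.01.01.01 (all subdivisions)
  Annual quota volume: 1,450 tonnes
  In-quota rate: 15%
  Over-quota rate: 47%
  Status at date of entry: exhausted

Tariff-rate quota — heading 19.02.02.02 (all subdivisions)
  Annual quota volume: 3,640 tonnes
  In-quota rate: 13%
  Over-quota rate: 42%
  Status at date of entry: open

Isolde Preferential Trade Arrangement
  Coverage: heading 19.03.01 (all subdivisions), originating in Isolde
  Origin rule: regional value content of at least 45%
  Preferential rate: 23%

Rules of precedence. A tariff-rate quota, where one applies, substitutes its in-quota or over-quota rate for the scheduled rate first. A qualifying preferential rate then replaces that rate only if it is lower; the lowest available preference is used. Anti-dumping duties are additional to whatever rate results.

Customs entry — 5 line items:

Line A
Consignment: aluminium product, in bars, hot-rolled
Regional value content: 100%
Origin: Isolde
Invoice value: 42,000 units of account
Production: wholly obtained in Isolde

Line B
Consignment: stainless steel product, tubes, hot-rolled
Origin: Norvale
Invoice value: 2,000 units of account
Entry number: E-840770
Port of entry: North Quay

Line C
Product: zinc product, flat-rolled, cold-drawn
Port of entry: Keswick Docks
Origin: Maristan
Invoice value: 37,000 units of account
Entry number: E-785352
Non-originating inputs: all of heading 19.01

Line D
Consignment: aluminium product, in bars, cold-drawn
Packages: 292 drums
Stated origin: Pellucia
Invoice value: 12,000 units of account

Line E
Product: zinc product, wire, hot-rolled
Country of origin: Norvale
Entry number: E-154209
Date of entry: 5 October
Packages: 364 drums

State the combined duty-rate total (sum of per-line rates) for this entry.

Line A: aluminium → 19.02; in bars → 19.02.03; hot-rolled → 19.02.03.03. Scheduled 12%. Isolde agreement on 19.02.03: wholly obtained → 1% available; Isolde agreement on 19.03.01: 19.02.03.03 not covered; preferential 1%. → 1%.
Line B: stainless steel → 19.01; tubes → 19.01.02; hot-rolled → 19.01.02.01. Scheduled 6%. No special measure applies. → 6%.
Line C: zinc → 19.03; flat-rolled → 19.03.02; cold-drawn → 19.03.02.01. Scheduled 25%. Maristan agreement on 19.01: 19.03.02.01 not covered. → 25%.
Line D: aluminium → 19.02; in bars → 19.02.03; cold-drawn → 19.02.03.01. Scheduled 33%. No special measure applies. → 33%.
Line E: zinc → 19.03; wire → 19.03.01; hot-rolled → 19.03.01.01. Scheduled 22%. anti-dumping (Norvale, 19.03): +39%; total 22% + 39% = 61%. → 61%.
Sum: 1% + 6% + 25% + 33% + 61% = 126%.

126%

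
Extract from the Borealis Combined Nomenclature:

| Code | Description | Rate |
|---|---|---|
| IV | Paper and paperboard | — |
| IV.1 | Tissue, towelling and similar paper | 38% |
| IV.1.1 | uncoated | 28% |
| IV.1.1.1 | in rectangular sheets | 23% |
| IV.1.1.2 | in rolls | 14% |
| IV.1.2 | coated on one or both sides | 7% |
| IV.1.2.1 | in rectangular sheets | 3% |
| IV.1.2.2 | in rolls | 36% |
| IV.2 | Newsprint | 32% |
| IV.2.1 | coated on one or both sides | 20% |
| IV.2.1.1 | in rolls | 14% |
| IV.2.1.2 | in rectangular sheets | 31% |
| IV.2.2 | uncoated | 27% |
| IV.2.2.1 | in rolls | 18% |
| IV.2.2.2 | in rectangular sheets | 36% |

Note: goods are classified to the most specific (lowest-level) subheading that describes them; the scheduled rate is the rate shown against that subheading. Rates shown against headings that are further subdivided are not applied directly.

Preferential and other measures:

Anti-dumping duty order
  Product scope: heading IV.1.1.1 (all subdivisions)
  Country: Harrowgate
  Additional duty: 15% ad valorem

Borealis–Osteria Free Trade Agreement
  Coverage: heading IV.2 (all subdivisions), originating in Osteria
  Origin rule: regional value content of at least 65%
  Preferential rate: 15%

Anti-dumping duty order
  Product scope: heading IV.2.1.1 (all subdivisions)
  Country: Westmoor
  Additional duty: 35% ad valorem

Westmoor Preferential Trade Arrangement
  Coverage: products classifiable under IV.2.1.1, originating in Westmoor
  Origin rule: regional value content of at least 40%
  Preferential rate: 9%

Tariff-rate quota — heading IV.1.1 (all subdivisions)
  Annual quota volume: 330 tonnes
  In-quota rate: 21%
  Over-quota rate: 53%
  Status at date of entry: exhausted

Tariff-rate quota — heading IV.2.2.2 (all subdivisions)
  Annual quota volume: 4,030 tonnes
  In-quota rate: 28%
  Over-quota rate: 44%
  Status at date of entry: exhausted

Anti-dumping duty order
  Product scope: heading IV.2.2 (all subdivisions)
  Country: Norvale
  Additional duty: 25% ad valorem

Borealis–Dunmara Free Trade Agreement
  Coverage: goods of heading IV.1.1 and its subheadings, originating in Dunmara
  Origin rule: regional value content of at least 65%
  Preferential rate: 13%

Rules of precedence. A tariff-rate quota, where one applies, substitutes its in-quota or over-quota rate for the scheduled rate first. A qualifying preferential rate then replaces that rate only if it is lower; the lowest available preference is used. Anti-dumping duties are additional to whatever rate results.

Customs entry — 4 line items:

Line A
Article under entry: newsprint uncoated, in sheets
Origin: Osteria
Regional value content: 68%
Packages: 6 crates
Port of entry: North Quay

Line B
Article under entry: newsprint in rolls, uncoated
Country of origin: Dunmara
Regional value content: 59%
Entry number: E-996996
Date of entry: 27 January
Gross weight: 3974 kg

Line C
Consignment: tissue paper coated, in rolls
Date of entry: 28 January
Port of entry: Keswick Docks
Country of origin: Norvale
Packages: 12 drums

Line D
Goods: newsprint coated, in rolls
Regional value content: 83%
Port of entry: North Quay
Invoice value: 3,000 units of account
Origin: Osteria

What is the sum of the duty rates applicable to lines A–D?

Line A: newsprint → IV.2; uncoated → IV.2.2; in sheets → IV.2.2.2. Scheduled 36%. quota on IV.2.2.2 exhausted → over-quota 44%; Osteria agreement on IV.2: RVC ≥ 65% → 15% available; preferential 15%. → 15%.
Line B: newsprint → IV.2; uncoated → IV.2.2; in rolls → IV.2.2.1. Scheduled 18%. Dunmara agreement on IV.1.1: IV.2.2.1 not covered. → 18%.
Line C: tissue paper → IV.1; coated → IV.1.2; in rolls → IV.1.2.2. Scheduled 36%. No special measure applies. → 36%.
Line D: newsprint → IV.2; coated → IV.2.1; in rolls → IV.2.1.1. Scheduled 14%. Osteria agreement on IV.2: RVC ≥ 65% → 15% available; preference 15% not lower than 14% → no reduction. → 14%.
Sum: 15% + 18% + 36% + 14% = 83%.

83%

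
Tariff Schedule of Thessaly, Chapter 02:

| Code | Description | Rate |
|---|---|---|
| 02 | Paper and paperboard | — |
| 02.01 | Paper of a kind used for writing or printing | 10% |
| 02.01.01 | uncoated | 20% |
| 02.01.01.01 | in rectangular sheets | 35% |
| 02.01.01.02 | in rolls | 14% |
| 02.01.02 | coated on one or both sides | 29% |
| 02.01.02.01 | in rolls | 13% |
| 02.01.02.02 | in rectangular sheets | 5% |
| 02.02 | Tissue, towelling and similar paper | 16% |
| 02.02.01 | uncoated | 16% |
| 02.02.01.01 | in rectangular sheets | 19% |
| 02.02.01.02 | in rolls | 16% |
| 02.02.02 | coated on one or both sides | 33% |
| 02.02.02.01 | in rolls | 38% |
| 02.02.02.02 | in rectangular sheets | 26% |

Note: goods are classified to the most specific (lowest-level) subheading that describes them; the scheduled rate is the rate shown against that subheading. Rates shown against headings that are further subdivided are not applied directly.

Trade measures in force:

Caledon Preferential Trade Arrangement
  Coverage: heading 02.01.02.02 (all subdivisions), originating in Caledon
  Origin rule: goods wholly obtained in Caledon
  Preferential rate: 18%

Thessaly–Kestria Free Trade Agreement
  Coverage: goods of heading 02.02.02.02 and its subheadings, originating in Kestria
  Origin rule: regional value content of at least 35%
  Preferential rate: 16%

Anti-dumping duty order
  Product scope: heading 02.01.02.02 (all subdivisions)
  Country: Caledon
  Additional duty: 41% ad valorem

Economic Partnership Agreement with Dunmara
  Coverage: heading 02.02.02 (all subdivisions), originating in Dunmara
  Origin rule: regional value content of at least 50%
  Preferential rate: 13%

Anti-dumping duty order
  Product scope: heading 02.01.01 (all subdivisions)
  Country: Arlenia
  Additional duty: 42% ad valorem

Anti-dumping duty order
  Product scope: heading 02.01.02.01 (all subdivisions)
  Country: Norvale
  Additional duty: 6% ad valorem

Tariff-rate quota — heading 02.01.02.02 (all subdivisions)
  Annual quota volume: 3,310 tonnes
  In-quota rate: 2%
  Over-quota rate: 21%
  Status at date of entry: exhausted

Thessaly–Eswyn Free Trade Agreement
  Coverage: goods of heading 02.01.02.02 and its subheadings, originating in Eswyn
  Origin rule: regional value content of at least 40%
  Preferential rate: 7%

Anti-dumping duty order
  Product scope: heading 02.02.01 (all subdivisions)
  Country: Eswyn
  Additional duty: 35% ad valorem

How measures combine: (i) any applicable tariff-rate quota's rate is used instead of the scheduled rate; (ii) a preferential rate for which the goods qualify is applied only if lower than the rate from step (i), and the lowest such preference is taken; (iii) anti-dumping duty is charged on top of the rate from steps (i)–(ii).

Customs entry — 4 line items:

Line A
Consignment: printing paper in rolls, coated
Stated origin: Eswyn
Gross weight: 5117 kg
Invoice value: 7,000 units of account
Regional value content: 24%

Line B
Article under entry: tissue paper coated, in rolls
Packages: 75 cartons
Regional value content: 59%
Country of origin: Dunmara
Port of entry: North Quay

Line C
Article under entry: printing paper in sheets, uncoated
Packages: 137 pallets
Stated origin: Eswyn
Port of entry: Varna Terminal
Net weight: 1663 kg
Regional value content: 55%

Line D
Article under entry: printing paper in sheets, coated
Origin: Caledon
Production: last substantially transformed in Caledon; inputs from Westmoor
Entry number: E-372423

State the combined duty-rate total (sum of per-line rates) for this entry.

123%

Line A: printing paper → 02.01; coated → 02.01.02; in rolls → 02.01.02.01. Scheduled 13%. Eswyn agreement on 02.01.02.02: 02.01.02.01 not covered. → 13%.
Line B: tissue paper → 02.02; coated → 02.02.02; in rolls → 02.02.02.01. Scheduled 38%. Dunmara agreement on 02.02.02: RVC ≥ 50% → 13% available; preferential 13%. → 13%.
Line C: printing paper → 02.01; uncoated → 02.01.01; in sheets → 02.01.01.01. Scheduled 35%. Eswyn agreement on 02.01.02.02: 02.01.01.01 not covered. → 35%.
Line D: printing paper → 02.01; coated → 02.01.02; in sheets → 02.01.02.02. Scheduled 5%. quota on 02.01.02.02 exhausted → over-quota 21%; Caledon agreement on 02.01.02.02: not wholly obtained; anti-dumping (Caledon, 02.01.02.02): +41%; total 21% + 41% = 62%. → 62%.
Sum: 13% + 13% + 35% + 62% = 123%.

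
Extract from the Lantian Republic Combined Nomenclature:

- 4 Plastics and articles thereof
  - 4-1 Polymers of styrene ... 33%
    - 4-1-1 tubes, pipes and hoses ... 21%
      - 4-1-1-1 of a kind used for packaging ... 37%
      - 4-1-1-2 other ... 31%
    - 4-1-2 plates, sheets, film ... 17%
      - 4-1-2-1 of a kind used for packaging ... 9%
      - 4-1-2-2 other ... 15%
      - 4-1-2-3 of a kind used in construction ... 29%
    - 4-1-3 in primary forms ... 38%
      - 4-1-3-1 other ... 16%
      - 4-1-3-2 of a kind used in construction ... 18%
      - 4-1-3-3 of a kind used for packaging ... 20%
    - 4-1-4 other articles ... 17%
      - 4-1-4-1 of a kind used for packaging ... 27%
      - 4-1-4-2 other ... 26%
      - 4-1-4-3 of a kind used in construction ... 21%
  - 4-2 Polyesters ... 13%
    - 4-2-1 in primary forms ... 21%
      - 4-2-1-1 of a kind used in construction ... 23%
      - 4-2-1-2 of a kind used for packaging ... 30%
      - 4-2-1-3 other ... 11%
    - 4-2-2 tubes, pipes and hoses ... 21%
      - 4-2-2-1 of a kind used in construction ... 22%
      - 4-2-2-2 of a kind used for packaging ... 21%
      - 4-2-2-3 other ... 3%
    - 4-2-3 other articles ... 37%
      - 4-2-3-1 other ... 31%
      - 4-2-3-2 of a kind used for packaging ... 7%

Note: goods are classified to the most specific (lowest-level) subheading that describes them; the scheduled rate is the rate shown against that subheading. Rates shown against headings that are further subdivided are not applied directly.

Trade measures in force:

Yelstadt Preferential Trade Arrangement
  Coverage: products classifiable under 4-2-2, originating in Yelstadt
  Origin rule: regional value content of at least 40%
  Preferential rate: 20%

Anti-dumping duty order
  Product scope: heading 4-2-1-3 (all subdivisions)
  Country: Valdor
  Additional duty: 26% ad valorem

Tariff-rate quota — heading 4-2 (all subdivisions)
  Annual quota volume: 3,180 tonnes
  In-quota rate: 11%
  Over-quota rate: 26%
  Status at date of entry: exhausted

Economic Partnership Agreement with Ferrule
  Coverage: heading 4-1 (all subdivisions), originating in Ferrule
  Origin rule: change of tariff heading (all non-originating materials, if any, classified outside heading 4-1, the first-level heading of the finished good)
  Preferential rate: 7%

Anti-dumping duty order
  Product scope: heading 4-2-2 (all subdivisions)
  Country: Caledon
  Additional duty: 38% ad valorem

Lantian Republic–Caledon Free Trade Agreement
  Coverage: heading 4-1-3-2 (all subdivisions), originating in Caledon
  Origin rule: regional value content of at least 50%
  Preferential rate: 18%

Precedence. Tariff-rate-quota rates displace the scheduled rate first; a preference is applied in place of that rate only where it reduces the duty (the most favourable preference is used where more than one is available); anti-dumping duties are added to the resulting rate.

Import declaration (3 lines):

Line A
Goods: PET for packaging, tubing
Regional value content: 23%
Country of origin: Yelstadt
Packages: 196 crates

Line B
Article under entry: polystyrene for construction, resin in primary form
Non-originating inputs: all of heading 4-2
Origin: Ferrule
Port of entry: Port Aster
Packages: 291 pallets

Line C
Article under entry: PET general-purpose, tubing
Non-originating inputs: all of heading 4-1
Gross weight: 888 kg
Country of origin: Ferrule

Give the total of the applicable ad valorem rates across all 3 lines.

Line A: PET → 4-2; tubing → 4-2-2; for packaging → 4-2-2-2. Scheduled 21%. quota on 4-2 exhausted → over-quota 26%; Yelstadt agreement on 4-2-2: RVC < 40%. → 26%.
Line B: polystyrene → 4-1; resin in primary form → 4-1-3; for construction → 4-1-3-2. Scheduled 18%. Ferrule agreement on 4-1: CTH met → 7% available; preferential 7%. → 7%.
Line C: PET → 4-2; tubing → 4-2-2; general-purpose → 4-2-2-3. Scheduled 3%. quota on 4-2 exhausted → over-quota 26%; Ferrule agreement on 4-1: 4-2-2-3 not covered. → 26%.
Sum: 26% + 7% + 26% = 59%.

59%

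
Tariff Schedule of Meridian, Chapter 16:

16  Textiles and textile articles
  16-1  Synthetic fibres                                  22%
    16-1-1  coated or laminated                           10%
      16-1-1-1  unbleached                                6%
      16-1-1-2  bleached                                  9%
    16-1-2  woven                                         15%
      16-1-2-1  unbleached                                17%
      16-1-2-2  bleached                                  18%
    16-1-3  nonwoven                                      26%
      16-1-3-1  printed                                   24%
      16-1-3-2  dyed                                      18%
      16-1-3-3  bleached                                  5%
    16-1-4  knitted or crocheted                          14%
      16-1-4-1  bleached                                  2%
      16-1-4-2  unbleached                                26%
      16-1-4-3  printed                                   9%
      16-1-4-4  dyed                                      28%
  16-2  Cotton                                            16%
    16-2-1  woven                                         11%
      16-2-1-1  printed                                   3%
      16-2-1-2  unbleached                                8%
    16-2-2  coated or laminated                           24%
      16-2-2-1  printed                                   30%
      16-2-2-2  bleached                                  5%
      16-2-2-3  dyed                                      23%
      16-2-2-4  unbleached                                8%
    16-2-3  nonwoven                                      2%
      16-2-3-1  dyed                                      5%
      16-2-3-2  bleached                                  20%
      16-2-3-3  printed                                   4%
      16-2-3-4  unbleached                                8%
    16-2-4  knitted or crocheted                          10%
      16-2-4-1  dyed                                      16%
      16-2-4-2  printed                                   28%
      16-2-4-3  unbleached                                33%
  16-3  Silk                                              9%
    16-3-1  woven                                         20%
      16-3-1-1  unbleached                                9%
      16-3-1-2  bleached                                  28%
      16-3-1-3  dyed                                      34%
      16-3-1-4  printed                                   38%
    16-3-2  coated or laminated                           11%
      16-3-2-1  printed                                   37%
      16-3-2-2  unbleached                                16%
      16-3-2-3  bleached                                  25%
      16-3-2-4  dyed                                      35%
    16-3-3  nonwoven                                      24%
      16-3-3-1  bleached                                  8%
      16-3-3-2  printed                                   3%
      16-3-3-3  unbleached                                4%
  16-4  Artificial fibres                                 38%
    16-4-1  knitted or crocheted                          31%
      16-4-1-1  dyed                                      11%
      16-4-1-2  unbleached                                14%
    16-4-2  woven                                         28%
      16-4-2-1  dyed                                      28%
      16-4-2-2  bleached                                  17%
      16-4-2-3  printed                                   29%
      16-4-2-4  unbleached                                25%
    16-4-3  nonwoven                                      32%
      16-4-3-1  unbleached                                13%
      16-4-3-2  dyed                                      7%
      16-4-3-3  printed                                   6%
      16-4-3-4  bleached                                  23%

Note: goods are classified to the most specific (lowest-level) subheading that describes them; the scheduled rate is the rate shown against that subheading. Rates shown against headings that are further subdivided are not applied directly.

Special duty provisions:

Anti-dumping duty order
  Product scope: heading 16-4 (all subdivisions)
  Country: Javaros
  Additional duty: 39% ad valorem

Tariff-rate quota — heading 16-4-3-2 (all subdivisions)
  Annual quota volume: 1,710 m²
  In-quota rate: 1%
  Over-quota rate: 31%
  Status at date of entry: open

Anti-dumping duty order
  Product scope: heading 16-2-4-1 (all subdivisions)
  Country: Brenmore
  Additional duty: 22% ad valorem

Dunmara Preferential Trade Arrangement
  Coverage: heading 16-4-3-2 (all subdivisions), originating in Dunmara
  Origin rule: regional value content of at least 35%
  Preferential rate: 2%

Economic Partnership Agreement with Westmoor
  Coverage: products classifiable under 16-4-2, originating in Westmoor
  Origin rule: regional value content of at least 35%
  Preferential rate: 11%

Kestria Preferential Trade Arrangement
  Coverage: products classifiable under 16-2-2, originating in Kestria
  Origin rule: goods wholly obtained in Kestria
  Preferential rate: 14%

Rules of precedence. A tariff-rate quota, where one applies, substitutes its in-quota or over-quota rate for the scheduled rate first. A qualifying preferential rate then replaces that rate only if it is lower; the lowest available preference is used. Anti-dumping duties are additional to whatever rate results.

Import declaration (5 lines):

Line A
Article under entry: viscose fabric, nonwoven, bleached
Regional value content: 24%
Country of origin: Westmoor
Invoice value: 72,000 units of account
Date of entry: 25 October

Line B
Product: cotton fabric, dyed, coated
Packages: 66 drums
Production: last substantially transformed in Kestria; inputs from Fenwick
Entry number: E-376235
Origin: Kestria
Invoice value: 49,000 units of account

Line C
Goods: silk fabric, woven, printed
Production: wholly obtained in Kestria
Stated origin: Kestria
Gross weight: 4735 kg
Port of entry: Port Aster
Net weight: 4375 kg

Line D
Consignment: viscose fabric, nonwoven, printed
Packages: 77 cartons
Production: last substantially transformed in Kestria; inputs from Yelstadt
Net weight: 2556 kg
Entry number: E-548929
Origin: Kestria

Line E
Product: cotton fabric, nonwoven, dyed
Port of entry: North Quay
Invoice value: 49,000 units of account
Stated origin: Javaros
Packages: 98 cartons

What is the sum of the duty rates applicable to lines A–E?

Line A: viscose → 16-4; nonwoven → 16-4-3; bleached → 16-4-3-4. Scheduled 23%. Westmoor agreement on 16-4-2: 16-4-3-4 not covered. → 23%.
Line B: cotton → 16-2; coated → 16-2-2; dyed → 16-2-2-3. Scheduled 23%. Kestria agreement on 16-2-2: not wholly obtained. → 23%.
Line C: silk → 16-3; woven → 16-3-1; printed → 16-3-1-4. Scheduled 38%. Kestria agreement on 16-2-2: 16-3-1-4 not covered. → 38%.
Line D: viscose → 16-4; nonwoven → 16-4-3; printed → 16-4-3-3. Scheduled 6%. Kestria agreement on 16-2-2: 16-4-3-3 not covered. → 6%.
Line E: cotton → 16-2; nonwoven → 16-2-3; dyed → 16-2-3-1. Scheduled 5%. No special measure applies. → 5%.
Sum: 23% + 23% + 38% + 6% + 5% = 95%.

95%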